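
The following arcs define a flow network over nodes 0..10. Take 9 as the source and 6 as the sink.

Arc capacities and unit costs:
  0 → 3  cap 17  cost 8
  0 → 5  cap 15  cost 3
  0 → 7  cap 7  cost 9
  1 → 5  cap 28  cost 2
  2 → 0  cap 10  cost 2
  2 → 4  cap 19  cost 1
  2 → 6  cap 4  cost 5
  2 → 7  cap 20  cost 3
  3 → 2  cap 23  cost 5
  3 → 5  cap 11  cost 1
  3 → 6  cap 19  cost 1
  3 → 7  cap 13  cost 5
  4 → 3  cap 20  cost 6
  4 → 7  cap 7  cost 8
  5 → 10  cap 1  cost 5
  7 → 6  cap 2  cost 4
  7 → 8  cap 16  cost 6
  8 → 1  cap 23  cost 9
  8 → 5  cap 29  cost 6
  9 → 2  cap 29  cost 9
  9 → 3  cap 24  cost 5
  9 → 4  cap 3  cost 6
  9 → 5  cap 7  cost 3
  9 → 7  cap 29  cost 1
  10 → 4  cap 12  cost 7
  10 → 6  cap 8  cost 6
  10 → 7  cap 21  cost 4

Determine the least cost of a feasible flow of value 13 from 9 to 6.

shortest-cost path #1: 9→7→6 push 2 @ unit cost 5 (adds 10)
shortest-cost path #2: 9→3→6 push 11 @ unit cost 6 (adds 66)
total cost = 76

Minimum cost for 13 units: 76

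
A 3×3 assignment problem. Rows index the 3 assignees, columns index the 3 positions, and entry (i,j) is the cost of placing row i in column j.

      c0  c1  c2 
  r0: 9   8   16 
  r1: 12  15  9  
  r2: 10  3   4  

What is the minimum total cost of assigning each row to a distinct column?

optimal assignment: row0→col0 (cost 9), row1→col2 (cost 9), row2→col1 (cost 3)
total = 9 + 9 + 3 = 21

Minimum assignment cost: 21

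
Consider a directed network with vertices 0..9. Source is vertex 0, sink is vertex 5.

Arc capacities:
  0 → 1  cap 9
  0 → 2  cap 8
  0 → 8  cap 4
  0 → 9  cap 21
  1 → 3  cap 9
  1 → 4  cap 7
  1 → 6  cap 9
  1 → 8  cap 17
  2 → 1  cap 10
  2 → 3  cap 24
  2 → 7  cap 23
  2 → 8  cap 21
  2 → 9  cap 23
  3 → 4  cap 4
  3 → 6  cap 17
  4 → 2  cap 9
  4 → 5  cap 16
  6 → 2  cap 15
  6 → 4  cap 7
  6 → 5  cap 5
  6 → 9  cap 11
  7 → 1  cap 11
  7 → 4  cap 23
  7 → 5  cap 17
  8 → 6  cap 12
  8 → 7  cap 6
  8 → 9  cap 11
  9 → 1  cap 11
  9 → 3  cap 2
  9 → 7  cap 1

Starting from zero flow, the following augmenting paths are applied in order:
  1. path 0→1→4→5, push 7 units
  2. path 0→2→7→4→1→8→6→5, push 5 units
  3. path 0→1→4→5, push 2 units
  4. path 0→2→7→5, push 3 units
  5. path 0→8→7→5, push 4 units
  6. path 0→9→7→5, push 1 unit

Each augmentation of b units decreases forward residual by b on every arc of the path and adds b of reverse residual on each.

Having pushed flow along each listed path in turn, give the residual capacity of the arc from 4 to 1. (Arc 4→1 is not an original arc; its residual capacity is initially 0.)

Residual capacity of (4,1): 4

after path 1 (0→1→4→5, push 7): res(4,1)=7
after path 2 (0→2→7→4→1→8→6→5, push 5): res(4,1)=2
after path 3 (0→1→4→5, push 2): res(4,1)=4
after path 4 (0→2→7→5, push 3): res(4,1)=4
after path 5 (0→8→7→5, push 4): res(4,1)=4
after path 6 (0→9→7→5, push 1): res(4,1)=4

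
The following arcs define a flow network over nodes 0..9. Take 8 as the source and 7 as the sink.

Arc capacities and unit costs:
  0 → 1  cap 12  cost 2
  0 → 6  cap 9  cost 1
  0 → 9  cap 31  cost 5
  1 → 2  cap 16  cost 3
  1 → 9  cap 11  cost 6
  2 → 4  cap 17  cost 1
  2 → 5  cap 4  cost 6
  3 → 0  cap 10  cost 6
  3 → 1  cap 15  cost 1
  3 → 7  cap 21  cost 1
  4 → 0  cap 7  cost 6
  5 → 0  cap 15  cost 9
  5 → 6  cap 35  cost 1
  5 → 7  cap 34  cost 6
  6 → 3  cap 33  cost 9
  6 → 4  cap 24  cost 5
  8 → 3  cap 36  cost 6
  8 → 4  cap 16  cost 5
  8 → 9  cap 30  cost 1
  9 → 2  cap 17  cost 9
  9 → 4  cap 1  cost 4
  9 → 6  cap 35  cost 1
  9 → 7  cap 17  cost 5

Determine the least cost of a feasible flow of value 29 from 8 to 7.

Minimum cost for 29 units: 186

shortest-cost path #1: 8→9→7 push 17 @ unit cost 6 (adds 102)
shortest-cost path #2: 8→3→7 push 12 @ unit cost 7 (adds 84)
total cost = 186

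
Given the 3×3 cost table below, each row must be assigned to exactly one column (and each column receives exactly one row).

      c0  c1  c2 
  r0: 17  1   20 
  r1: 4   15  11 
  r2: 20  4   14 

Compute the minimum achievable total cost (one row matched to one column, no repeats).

optimal assignment: row0→col1 (cost 1), row1→col0 (cost 4), row2→col2 (cost 14)
total = 1 + 4 + 14 = 19

Minimum assignment cost: 19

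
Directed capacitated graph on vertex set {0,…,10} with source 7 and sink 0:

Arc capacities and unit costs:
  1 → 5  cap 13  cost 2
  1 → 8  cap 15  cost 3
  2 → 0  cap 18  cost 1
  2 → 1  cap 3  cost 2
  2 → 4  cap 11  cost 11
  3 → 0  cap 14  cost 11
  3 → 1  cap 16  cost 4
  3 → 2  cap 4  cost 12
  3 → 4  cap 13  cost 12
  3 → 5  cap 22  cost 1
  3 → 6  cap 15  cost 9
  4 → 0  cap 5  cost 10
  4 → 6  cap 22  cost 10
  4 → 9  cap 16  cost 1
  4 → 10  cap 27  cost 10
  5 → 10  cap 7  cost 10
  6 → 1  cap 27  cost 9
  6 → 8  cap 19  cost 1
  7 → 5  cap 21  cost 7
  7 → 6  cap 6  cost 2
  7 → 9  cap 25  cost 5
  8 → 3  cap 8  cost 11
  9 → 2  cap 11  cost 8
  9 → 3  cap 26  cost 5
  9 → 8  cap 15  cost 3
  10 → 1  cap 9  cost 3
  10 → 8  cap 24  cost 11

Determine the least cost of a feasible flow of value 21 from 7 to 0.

shortest-cost path #1: 7→9→2→0 push 11 @ unit cost 14 (adds 154)
shortest-cost path #2: 7→9→3→0 push 10 @ unit cost 21 (adds 210)
total cost = 364

Minimum cost for 21 units: 364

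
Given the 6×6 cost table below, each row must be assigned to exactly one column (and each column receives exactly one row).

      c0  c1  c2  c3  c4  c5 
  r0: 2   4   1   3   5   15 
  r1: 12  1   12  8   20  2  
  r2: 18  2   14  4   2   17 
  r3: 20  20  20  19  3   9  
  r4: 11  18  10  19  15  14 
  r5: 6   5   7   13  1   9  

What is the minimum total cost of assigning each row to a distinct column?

one of 3 optimal assignments: row0→col0 (cost 2), row1→col5 (cost 2), row2→col3 (cost 4), row3→col4 (cost 3), row4→col2 (cost 10), row5→col1 (cost 5)
total = 2 + 2 + 4 + 3 + 10 + 5 = 26

Minimum assignment cost: 26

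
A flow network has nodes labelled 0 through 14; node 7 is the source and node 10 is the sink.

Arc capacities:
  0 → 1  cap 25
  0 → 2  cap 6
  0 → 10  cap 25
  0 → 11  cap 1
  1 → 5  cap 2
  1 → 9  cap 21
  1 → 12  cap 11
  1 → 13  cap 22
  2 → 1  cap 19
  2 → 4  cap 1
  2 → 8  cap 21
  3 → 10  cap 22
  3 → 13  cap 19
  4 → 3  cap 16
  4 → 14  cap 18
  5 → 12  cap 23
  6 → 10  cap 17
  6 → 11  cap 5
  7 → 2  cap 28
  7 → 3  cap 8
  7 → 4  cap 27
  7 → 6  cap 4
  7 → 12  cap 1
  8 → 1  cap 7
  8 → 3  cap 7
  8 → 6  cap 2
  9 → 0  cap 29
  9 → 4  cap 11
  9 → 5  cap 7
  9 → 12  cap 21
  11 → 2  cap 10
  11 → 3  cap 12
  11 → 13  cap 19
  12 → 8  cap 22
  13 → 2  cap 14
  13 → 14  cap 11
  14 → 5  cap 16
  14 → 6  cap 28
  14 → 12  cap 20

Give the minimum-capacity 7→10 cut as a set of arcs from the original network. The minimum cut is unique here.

augment #1: 7→3→10 push 8
augment #2: 7→6→10 push 4
augment #3: 7→4→3→10 push 14
augment #4: 7→2→8→6→10 push 2
augment #5: 7→4→14→6→10 push 11
augment #6: 7→2→1→9→0→10 push 19
augment #7: 7→2→8→1→9→0→10 push 2
max flow = 60; residual-reachable set from 7 gives S-side
cut edges (S→T): {(1,9), (3,10), (6,10)} total cap 60

Min-cut arcs: {(1,9), (3,10), (6,10)} (total capacity 60)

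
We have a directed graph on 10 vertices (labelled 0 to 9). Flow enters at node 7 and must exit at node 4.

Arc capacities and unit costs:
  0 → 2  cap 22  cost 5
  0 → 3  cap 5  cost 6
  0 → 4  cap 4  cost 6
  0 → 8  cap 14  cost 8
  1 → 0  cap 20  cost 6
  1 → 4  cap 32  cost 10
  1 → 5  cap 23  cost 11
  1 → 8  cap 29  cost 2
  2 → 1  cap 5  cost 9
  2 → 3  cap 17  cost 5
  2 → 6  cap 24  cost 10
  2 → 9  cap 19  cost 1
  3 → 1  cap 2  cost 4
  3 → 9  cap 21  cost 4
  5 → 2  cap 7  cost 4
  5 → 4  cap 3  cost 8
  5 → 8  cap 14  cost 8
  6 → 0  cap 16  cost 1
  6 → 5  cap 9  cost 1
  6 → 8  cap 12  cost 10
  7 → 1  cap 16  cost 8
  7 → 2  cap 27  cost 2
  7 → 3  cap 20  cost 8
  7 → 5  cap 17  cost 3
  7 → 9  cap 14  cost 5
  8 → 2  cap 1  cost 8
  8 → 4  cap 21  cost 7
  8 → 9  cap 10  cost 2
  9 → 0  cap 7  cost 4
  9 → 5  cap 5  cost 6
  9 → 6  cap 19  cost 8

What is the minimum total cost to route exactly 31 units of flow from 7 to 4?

Minimum cost for 31 units: 504

shortest-cost path #1: 7→5→4 push 3 @ unit cost 11 (adds 33)
shortest-cost path #2: 7→2→9→0→4 push 4 @ unit cost 13 (adds 52)
shortest-cost path #3: 7→1→8→4 push 16 @ unit cost 17 (adds 272)
shortest-cost path #4: 7→5→8→4 push 5 @ unit cost 18 (adds 90)
shortest-cost path #5: 7→5→8→1→4 push 3 @ unit cost 19 (adds 57)
total cost = 504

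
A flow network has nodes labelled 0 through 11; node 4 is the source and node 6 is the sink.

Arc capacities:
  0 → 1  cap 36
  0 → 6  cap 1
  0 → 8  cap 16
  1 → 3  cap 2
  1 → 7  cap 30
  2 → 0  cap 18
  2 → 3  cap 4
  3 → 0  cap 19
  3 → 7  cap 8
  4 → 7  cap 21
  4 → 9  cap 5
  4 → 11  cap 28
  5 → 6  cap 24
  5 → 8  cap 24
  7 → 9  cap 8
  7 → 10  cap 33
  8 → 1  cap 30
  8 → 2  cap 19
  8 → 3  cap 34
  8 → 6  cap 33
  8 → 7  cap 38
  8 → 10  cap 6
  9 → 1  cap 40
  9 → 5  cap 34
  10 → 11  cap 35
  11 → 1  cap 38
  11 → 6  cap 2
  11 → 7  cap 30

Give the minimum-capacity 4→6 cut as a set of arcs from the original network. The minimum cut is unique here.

augment #1: 4→11→6 push 2
augment #2: 4→9→5→6 push 5
augment #3: 4→7→9→5→6 push 8
augment #4: 4→11→1→3→0→6 push 1
augment #5: 4→11→1→3→0→8→6 push 1
max flow = 17; residual-reachable set from 4 gives S-side
cut edges (S→T): {(1,3), (4,9), (7,9), (11,6)} total cap 17

Min-cut arcs: {(1,3), (4,9), (7,9), (11,6)} (total capacity 17)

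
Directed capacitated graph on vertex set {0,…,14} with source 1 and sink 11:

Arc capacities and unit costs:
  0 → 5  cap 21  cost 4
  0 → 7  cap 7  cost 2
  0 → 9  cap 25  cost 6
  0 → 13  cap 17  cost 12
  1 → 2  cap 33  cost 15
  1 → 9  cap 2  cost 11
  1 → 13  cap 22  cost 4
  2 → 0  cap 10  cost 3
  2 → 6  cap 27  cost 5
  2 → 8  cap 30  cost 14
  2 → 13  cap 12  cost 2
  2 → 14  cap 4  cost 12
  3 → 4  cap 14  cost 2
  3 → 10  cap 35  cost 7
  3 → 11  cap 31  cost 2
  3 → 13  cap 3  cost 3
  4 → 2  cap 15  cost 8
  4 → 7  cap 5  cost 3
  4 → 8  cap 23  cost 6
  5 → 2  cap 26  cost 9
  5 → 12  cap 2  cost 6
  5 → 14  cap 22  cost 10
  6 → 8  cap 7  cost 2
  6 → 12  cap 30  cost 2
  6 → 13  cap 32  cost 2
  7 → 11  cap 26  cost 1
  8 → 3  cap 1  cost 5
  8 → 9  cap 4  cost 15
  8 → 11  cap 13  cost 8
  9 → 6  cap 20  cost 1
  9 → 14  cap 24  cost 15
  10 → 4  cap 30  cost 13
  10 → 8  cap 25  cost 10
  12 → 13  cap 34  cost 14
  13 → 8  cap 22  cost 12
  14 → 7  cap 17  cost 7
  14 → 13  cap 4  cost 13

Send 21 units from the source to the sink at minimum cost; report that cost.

Minimum cost for 21 units: 478

shortest-cost path #1: 1→2→0→7→11 push 7 @ unit cost 21 (adds 147)
shortest-cost path #2: 1→9→6→8→3→11 push 1 @ unit cost 21 (adds 21)
shortest-cost path #3: 1→9→6→8→11 push 1 @ unit cost 22 (adds 22)
shortest-cost path #4: 1→13→8→11 push 12 @ unit cost 24 (adds 288)
total cost = 478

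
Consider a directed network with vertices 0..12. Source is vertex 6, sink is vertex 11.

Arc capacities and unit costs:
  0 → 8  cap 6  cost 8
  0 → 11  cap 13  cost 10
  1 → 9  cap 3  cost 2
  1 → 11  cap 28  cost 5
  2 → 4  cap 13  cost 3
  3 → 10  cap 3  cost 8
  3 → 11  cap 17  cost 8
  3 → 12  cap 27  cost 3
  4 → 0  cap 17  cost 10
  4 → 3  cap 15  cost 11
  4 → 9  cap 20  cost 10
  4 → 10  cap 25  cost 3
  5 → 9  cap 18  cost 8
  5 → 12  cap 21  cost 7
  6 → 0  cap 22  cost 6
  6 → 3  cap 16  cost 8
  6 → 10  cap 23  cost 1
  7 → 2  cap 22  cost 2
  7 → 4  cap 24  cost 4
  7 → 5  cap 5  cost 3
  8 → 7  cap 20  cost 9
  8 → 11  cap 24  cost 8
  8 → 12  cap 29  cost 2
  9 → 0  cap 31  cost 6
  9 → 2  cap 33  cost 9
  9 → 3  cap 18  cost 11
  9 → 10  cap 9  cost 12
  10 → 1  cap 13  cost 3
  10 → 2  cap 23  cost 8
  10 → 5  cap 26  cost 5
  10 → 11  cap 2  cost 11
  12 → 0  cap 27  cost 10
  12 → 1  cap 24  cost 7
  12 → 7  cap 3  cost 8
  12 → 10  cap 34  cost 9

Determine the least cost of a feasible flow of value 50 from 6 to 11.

shortest-cost path #1: 6→10→1→11 push 13 @ unit cost 9 (adds 117)
shortest-cost path #2: 6→10→11 push 2 @ unit cost 12 (adds 24)
shortest-cost path #3: 6→0→11 push 13 @ unit cost 16 (adds 208)
shortest-cost path #4: 6→3→11 push 16 @ unit cost 16 (adds 256)
shortest-cost path #5: 6→0→8→11 push 6 @ unit cost 22 (adds 132)
total cost = 737

Minimum cost for 50 units: 737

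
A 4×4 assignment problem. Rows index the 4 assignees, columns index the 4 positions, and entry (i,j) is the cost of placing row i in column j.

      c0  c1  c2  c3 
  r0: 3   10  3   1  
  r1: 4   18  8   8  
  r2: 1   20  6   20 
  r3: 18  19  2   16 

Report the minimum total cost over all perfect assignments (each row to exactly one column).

optimal assignment: row0→col1 (cost 10), row1→col3 (cost 8), row2→col0 (cost 1), row3→col2 (cost 2)
total = 10 + 8 + 1 + 2 = 21

Minimum assignment cost: 21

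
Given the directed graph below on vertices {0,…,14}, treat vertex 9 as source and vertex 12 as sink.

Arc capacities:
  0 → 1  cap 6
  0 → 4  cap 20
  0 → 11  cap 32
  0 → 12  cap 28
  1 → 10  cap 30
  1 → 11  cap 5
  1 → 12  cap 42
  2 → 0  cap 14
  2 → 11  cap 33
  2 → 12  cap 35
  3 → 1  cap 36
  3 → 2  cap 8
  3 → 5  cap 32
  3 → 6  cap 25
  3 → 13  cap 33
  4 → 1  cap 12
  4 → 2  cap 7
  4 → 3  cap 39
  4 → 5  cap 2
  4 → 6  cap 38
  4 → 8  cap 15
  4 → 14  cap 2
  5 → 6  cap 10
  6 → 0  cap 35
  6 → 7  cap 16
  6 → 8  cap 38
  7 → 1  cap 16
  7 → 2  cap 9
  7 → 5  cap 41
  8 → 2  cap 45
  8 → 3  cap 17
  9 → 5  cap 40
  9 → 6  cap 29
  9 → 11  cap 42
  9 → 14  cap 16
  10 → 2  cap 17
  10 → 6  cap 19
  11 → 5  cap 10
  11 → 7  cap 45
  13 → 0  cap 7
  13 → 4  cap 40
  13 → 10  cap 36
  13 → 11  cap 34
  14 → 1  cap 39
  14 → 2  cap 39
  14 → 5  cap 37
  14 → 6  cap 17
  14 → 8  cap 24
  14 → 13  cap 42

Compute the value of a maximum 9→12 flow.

Maximum flow value: 80

augment #1: 9→6→0→12 bottleneck 28, total now 28
augment #2: 9→14→1→12 bottleneck 16, total now 44
augment #3: 9→6→0→1→12 bottleneck 1, total now 45
augment #4: 9→11→7→1→12 bottleneck 16, total now 61
augment #5: 9→11→7→2→12 bottleneck 9, total now 70
augment #6: 9→5→6→0→1→12 bottleneck 5, total now 75
augment #7: 9→5→6→8→2→12 bottleneck 5, total now 80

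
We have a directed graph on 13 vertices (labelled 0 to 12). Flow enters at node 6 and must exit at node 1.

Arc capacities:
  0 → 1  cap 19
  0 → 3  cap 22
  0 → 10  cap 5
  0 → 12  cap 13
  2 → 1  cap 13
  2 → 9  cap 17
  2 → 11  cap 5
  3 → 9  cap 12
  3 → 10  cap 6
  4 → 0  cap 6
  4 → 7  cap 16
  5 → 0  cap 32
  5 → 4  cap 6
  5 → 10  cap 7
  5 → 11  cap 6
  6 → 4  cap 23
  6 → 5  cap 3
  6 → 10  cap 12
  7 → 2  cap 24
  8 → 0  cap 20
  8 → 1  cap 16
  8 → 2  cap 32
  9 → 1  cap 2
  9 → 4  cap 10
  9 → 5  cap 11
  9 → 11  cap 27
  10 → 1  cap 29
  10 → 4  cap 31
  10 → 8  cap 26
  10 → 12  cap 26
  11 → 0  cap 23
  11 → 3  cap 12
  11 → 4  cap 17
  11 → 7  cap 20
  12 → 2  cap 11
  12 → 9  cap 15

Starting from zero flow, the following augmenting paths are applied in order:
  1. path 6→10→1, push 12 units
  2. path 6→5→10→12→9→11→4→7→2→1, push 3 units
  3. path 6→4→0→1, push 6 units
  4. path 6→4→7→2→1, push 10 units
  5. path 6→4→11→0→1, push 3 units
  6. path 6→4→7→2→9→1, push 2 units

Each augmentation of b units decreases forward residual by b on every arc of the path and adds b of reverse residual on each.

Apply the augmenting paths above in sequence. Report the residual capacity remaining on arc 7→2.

Residual capacity of (7,2): 9

after path 1 (6→10→1, push 12): res(7,2)=24
after path 2 (6→5→10→12→9→11→4→7→2→1, push 3): res(7,2)=21
after path 3 (6→4→0→1, push 6): res(7,2)=21
after path 4 (6→4→7→2→1, push 10): res(7,2)=11
after path 5 (6→4→11→0→1, push 3): res(7,2)=11
after path 6 (6→4→7→2→9→1, push 2): res(7,2)=9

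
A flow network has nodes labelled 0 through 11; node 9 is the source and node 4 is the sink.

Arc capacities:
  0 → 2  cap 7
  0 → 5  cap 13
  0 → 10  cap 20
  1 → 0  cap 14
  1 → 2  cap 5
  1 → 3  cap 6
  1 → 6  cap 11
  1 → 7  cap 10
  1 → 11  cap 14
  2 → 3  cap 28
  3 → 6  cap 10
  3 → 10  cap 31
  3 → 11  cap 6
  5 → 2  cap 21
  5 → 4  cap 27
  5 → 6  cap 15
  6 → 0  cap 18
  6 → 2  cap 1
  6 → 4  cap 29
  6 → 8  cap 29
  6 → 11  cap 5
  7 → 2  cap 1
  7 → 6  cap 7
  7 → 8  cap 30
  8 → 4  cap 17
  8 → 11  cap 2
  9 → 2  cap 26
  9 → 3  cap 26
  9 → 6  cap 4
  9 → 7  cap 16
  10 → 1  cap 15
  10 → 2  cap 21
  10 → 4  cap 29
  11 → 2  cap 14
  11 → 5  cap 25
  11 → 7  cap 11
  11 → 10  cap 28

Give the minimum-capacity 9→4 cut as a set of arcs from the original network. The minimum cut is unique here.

Min-cut arcs: {(3,6), (3,10), (3,11), (9,6), (9,7)} (total capacity 67)

augment #1: 9→6→4 push 4
augment #2: 9→3→6→4 push 10
augment #3: 9→3→10→4 push 16
augment #4: 9→7→6→4 push 7
augment #5: 9→7→8→4 push 9
augment #6: 9→2→3→10→4 push 13
augment #7: 9→2→3→11→5→4 push 6
augment #8: 9→2→3→10→1→6→4 push 2
max flow = 67; residual-reachable set from 9 gives S-side
cut edges (S→T): {(3,6), (3,10), (3,11), (9,6), (9,7)} total cap 67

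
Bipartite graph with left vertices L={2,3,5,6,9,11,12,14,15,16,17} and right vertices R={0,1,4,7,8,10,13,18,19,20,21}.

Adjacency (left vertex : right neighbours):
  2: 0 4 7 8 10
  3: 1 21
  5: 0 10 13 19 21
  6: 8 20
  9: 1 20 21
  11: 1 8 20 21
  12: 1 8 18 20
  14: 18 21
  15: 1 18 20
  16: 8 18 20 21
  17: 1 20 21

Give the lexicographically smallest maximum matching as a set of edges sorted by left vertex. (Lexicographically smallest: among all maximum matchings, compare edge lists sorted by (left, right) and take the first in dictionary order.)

|M| = 7 (so the lex-smallest maximum matching has 7 edges)
process left vertices in ascending order; for each, take the smallest-labelled available neighbour that still permits 7 edges overall, or leave it unmatched if none does
lex-smallest matching: {2-0, 3-1, 5-10, 6-8, 9-20, 11-21, 12-18}

Lex-smallest maximum matching: {(2,0), (3,1), (5,10), (6,8), (9,20), (11,21), (12,18)}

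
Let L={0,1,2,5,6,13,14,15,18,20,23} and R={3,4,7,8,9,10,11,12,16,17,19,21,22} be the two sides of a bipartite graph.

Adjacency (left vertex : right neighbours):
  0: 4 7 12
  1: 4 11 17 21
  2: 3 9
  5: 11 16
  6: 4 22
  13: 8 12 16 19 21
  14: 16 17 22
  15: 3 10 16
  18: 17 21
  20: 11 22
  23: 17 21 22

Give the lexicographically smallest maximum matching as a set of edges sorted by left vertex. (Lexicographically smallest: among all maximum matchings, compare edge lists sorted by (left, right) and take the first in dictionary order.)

|M| = 10 (so the lex-smallest maximum matching has 10 edges)
process left vertices in ascending order; for each, take the smallest-labelled available neighbour that still permits 10 edges overall, or leave it unmatched if none does
lex-smallest matching: {0-7, 1-4, 2-3, 5-11, 6-22, 13-8, 14-16, 15-10, 18-17, 23-21}

Lex-smallest maximum matching: {(0,7), (1,4), (2,3), (5,11), (6,22), (13,8), (14,16), (15,10), (18,17), (23,21)}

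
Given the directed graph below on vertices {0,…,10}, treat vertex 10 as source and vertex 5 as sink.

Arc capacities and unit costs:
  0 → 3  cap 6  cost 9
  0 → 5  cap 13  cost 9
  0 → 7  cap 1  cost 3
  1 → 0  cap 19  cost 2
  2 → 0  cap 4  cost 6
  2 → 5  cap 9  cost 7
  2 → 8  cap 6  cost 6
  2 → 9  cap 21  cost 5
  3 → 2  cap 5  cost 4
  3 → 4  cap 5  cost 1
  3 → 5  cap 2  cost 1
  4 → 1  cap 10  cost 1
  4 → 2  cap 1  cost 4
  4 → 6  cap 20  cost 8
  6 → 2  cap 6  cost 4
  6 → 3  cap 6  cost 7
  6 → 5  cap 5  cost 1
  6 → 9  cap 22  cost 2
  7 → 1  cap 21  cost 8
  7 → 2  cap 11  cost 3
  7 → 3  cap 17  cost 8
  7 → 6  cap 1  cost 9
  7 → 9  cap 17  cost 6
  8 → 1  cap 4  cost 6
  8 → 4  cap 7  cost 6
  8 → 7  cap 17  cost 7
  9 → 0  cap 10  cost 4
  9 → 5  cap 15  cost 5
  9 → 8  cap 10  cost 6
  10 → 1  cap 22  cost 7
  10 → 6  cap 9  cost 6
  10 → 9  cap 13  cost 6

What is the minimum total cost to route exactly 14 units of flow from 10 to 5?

shortest-cost path #1: 10→6→5 push 5 @ unit cost 7 (adds 35)
shortest-cost path #2: 10→9→5 push 9 @ unit cost 11 (adds 99)
total cost = 134

Minimum cost for 14 units: 134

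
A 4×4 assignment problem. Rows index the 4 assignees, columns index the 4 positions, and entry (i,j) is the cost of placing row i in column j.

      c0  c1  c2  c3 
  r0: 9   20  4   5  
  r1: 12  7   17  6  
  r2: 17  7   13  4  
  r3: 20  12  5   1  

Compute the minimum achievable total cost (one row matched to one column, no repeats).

optimal assignment: row0→col2 (cost 4), row1→col0 (cost 12), row2→col1 (cost 7), row3→col3 (cost 1)
total = 4 + 12 + 7 + 1 = 24

Minimum assignment cost: 24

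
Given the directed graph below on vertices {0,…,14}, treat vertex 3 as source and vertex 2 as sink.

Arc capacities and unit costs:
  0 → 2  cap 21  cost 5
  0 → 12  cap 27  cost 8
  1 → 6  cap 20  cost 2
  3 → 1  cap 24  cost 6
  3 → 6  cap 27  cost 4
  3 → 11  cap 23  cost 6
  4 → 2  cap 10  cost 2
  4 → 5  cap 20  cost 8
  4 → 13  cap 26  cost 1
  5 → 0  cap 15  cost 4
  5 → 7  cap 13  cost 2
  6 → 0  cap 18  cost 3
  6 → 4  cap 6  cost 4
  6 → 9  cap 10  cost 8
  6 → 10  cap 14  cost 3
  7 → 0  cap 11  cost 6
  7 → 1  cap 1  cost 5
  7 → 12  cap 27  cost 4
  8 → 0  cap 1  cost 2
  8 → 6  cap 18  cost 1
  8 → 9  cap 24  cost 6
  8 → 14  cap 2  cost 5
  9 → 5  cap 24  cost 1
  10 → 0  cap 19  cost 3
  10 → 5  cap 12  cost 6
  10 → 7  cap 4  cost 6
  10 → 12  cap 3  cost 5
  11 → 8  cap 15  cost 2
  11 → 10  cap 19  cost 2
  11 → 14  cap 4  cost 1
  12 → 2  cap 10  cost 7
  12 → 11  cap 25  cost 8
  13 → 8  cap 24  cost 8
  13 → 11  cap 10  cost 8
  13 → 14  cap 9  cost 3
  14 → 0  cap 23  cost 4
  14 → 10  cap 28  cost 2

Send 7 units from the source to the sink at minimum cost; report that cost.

shortest-cost path #1: 3→6→4→2 push 6 @ unit cost 10 (adds 60)
shortest-cost path #2: 3→6→0→2 push 1 @ unit cost 12 (adds 12)
total cost = 72

Minimum cost for 7 units: 72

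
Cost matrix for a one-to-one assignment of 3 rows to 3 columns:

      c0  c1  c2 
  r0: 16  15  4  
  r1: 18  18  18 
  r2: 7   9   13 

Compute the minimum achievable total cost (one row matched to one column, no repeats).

optimal assignment: row0→col2 (cost 4), row1→col1 (cost 18), row2→col0 (cost 7)
total = 4 + 18 + 7 = 29

Minimum assignment cost: 29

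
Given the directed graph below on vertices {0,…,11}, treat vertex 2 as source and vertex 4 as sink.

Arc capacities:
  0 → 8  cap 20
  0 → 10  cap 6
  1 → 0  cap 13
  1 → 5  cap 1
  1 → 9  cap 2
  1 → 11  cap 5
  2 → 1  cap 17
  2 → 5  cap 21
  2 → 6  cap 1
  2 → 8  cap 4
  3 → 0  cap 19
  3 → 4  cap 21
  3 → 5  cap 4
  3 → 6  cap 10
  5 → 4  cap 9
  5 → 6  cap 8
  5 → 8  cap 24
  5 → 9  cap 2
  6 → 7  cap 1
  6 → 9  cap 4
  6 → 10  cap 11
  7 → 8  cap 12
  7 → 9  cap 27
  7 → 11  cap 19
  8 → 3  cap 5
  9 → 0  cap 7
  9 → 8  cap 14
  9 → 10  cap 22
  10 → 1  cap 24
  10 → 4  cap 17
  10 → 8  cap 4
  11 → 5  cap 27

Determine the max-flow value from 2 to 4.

Maximum flow value: 31

augment #1: 2→5→4 bottleneck 9, total now 9
augment #2: 2→6→10→4 bottleneck 1, total now 10
augment #3: 2→8→3→4 bottleneck 4, total now 14
augment #4: 2→1→0→10→4 bottleneck 6, total now 20
augment #5: 2→1→9→10→4 bottleneck 2, total now 22
augment #6: 2→5→6→10→4 bottleneck 8, total now 30
augment #7: 2→5→8→3→4 bottleneck 1, total now 31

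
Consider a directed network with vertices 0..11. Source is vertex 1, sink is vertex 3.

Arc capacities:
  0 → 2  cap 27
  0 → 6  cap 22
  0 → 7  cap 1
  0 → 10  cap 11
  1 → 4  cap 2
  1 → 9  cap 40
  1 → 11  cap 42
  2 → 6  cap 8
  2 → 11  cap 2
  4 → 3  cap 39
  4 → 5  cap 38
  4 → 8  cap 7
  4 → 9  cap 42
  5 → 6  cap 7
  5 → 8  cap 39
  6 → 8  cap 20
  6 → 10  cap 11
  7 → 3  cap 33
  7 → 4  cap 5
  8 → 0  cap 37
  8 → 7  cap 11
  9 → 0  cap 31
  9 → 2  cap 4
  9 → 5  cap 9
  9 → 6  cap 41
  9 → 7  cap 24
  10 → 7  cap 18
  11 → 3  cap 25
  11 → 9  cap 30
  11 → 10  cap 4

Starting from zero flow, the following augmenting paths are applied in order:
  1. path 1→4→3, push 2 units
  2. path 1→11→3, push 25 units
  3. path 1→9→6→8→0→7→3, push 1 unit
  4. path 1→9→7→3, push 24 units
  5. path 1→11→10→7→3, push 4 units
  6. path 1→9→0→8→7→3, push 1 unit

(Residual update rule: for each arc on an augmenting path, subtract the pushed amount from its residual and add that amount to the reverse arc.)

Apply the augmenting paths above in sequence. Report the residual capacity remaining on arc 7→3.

after path 1 (1→4→3, push 2): res(7,3)=33
after path 2 (1→11→3, push 25): res(7,3)=33
after path 3 (1→9→6→8→0→7→3, push 1): res(7,3)=32
after path 4 (1→9→7→3, push 24): res(7,3)=8
after path 5 (1→11→10→7→3, push 4): res(7,3)=4
after path 6 (1→9→0→8→7→3, push 1): res(7,3)=3

Residual capacity of (7,3): 3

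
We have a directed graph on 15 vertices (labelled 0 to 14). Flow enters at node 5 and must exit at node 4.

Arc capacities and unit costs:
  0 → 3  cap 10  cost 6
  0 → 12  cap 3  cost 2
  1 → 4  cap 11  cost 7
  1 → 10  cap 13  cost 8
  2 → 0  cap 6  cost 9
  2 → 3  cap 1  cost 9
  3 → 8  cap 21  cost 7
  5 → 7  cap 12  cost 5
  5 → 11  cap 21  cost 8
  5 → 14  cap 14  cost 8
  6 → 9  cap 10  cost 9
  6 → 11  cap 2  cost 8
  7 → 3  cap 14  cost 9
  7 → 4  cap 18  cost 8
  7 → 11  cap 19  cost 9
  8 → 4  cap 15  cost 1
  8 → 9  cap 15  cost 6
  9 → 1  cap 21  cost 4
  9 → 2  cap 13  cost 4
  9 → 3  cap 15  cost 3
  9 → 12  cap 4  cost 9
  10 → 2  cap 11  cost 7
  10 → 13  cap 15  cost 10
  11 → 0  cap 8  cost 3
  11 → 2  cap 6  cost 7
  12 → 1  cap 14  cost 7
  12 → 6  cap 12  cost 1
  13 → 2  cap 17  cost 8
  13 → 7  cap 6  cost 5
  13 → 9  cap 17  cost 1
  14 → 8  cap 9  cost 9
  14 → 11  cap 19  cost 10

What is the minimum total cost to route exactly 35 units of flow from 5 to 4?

Minimum cost for 35 units: 826

shortest-cost path #1: 5→7→4 push 12 @ unit cost 13 (adds 156)
shortest-cost path #2: 5→14→8→4 push 9 @ unit cost 18 (adds 162)
shortest-cost path #3: 5→11→0→3→8→4 push 6 @ unit cost 25 (adds 150)
shortest-cost path #4: 5→11→0→12→1→4 push 2 @ unit cost 27 (adds 54)
shortest-cost path #5: 5→11→2→3→0→12→1→4 push 1 @ unit cost 34 (adds 34)
shortest-cost path #6: 5→11→2→0→3→8→9→1→4 push 5 @ unit cost 54 (adds 270)
total cost = 826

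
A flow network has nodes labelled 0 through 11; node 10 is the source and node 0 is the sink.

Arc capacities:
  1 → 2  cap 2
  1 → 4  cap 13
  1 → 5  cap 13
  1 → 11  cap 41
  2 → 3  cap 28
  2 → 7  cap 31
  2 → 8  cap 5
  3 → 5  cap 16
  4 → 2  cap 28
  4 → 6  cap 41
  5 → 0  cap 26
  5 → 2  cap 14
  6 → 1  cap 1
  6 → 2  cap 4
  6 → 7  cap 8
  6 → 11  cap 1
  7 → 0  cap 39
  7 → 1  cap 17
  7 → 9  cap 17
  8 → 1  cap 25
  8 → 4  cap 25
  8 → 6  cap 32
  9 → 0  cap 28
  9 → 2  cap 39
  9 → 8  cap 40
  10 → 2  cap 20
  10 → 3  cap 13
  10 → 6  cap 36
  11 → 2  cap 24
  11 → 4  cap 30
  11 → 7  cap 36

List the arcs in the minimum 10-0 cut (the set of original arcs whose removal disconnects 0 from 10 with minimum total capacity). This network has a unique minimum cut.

augment #1: 10→2→7→0 push 20
augment #2: 10→3→5→0 push 13
augment #3: 10→6→7→0 push 8
augment #4: 10→6→1→5→0 push 1
augment #5: 10→6→2→7→0 push 4
augment #6: 10→6→11→7→0 push 1
max flow = 47; residual-reachable set from 10 gives S-side
cut edges (S→T): {(6,1), (6,2), (6,7), (6,11), (10,2), (10,3)} total cap 47

Min-cut arcs: {(6,1), (6,2), (6,7), (6,11), (10,2), (10,3)} (total capacity 47)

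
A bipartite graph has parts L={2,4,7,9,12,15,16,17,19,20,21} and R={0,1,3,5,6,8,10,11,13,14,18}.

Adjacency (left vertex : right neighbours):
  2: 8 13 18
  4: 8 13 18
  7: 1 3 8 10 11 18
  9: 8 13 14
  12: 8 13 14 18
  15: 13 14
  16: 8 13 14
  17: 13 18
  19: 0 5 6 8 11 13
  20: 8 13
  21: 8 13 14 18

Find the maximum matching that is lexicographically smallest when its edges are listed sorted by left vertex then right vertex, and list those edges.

Lex-smallest maximum matching: {(2,8), (4,13), (7,1), (9,14), (12,18), (19,0)}

|M| = 6 (so the lex-smallest maximum matching has 6 edges)
process left vertices in ascending order; for each, take the smallest-labelled available neighbour that still permits 6 edges overall, or leave it unmatched if none does
lex-smallest matching: {2-8, 4-13, 7-1, 9-14, 12-18, 19-0}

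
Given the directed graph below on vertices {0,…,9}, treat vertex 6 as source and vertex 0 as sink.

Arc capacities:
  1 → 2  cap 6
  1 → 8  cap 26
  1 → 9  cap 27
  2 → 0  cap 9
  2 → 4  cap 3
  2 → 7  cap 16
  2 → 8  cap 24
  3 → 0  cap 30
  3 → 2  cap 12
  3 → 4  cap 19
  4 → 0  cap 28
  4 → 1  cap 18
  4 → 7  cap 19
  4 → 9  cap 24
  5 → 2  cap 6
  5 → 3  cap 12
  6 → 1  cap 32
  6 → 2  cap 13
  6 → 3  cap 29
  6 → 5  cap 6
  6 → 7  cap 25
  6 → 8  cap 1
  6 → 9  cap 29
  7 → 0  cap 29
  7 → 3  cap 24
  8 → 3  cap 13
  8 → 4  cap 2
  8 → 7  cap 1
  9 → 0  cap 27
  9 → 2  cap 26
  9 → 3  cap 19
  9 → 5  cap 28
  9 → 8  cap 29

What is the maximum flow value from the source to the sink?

Maximum flow value: 119

augment #1: 6→2→0 bottleneck 9, total now 9
augment #2: 6→3→0 bottleneck 29, total now 38
augment #3: 6→7→0 bottleneck 25, total now 63
augment #4: 6→9→0 bottleneck 27, total now 90
augment #5: 6→2→4→0 bottleneck 3, total now 93
augment #6: 6→2→7→0 bottleneck 1, total now 94
augment #7: 6→5→3→0 bottleneck 1, total now 95
augment #8: 6→8→4→0 bottleneck 1, total now 96
augment #9: 6→1→2→7→0 bottleneck 3, total now 99
augment #10: 6→1→8→4→0 bottleneck 1, total now 100
augment #11: 6→5→3→4→0 bottleneck 5, total now 105
augment #12: 6→9→3→4→0 bottleneck 2, total now 107
augment #13: 6→1→8→3→4→0 bottleneck 12, total now 119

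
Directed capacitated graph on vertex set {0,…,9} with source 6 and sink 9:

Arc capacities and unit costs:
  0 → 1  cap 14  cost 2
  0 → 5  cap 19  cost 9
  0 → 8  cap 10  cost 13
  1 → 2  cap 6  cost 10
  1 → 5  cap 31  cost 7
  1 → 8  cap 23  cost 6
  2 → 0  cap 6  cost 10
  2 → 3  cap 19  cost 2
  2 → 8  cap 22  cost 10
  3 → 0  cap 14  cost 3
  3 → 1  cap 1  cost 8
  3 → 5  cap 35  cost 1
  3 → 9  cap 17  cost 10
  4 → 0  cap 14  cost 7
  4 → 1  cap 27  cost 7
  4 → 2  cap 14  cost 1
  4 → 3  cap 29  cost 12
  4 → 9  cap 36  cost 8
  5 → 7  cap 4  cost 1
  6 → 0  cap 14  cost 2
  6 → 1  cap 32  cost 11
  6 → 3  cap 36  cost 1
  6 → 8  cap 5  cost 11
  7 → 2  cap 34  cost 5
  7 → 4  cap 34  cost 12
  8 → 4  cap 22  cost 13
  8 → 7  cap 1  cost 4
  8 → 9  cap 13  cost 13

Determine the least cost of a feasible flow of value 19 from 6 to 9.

Minimum cost for 19 units: 233

shortest-cost path #1: 6→3→9 push 17 @ unit cost 11 (adds 187)
shortest-cost path #2: 6→0→1→8→9 push 2 @ unit cost 23 (adds 46)
total cost = 233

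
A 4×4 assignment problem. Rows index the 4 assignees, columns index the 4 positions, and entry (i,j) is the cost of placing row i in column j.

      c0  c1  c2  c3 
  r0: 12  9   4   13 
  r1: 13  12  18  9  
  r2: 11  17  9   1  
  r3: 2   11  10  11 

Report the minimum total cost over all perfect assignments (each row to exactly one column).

optimal assignment: row0→col2 (cost 4), row1→col1 (cost 12), row2→col3 (cost 1), row3→col0 (cost 2)
total = 4 + 12 + 1 + 2 = 19

Minimum assignment cost: 19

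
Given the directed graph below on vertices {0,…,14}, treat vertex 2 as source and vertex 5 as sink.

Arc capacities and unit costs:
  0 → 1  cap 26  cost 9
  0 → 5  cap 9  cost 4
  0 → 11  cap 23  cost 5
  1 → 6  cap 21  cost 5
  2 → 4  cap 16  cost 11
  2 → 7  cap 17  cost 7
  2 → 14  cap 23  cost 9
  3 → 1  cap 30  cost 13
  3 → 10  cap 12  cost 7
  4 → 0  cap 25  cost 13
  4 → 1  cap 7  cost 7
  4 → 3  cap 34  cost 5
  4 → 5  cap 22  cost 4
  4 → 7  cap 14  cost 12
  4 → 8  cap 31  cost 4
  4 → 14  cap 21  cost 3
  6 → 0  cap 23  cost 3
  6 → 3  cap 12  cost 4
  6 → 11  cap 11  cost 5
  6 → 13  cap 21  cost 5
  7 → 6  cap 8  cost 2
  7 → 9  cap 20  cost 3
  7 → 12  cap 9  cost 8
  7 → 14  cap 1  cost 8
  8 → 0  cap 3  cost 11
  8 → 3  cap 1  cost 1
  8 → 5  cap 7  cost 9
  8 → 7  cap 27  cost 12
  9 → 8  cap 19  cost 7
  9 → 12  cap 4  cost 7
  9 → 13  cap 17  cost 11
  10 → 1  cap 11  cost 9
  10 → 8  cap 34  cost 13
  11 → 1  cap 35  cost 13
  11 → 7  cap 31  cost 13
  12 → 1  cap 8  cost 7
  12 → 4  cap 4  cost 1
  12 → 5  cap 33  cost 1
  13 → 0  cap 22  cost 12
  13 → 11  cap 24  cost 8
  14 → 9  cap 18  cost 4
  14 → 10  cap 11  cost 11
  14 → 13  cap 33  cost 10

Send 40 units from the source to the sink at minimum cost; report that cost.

shortest-cost path #1: 2→4→5 push 16 @ unit cost 15 (adds 240)
shortest-cost path #2: 2→7→12→5 push 9 @ unit cost 16 (adds 144)
shortest-cost path #3: 2→7→6→0→5 push 8 @ unit cost 16 (adds 128)
shortest-cost path #4: 2→14→9→12→5 push 4 @ unit cost 21 (adds 84)
shortest-cost path #5: 2→14→9→8→5 push 3 @ unit cost 29 (adds 87)
total cost = 683

Minimum cost for 40 units: 683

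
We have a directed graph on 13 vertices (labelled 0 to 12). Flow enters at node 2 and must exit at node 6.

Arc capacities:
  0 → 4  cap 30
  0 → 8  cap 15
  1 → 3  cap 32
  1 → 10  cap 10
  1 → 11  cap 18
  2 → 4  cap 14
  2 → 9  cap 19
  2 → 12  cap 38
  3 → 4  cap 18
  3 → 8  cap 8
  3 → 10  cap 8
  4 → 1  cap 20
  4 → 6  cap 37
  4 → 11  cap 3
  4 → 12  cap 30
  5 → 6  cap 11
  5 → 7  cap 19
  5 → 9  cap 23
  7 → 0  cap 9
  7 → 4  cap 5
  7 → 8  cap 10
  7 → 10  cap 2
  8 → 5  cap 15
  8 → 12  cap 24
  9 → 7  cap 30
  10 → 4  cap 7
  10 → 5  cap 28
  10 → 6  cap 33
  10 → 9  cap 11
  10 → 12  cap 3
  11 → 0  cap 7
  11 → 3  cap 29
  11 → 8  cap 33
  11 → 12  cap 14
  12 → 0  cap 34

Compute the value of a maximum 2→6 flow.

Maximum flow value: 62

augment #1: 2→4→6 bottleneck 14, total now 14
augment #2: 2→9→7→4→6 bottleneck 5, total now 19
augment #3: 2→9→7→10→6 bottleneck 2, total now 21
augment #4: 2→12→0→4→6 bottleneck 18, total now 39
augment #5: 2→9→7→8→5→6 bottleneck 10, total now 49
augment #6: 2→12→0→8→5→6 bottleneck 1, total now 50
augment #7: 2→12→0→4→1→10→6 bottleneck 10, total now 60
augment #8: 2→12→0→4→1→3→10→6 bottleneck 2, total now 62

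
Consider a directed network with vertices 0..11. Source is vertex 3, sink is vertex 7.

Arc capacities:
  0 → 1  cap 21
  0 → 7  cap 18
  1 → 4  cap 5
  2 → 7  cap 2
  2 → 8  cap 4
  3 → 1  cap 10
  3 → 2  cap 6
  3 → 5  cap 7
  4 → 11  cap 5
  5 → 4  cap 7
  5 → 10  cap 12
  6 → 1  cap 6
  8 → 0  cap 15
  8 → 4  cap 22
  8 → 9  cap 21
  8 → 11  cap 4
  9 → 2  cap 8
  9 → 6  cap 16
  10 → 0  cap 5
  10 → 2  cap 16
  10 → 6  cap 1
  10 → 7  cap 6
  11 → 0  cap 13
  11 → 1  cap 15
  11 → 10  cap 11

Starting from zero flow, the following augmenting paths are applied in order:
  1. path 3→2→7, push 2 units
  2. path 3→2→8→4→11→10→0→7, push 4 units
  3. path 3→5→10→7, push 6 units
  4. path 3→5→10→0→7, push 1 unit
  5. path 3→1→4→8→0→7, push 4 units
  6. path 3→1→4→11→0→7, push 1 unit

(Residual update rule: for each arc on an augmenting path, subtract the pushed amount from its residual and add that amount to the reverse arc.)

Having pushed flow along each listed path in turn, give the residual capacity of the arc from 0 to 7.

Residual capacity of (0,7): 8

after path 1 (3→2→7, push 2): res(0,7)=18
after path 2 (3→2→8→4→11→10→0→7, push 4): res(0,7)=14
after path 3 (3→5→10→7, push 6): res(0,7)=14
after path 4 (3→5→10→0→7, push 1): res(0,7)=13
after path 5 (3→1→4→8→0→7, push 4): res(0,7)=9
after path 6 (3→1→4→11→0→7, push 1): res(0,7)=8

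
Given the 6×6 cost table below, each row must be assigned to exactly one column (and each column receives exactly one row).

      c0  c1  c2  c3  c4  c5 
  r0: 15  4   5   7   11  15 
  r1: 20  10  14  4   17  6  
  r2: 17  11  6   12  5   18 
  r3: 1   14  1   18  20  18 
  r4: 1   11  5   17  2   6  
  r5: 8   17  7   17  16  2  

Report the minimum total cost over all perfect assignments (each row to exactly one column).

optimal assignment: row0→col1 (cost 4), row1→col3 (cost 4), row2→col4 (cost 5), row3→col2 (cost 1), row4→col0 (cost 1), row5→col5 (cost 2)
total = 4 + 4 + 5 + 1 + 1 + 2 = 17

Minimum assignment cost: 17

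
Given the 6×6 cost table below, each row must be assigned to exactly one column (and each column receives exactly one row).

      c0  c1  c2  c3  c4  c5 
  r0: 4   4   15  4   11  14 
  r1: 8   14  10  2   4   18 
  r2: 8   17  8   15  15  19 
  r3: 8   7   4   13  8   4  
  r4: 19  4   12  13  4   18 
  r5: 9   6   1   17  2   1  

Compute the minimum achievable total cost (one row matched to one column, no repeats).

one of 2 optimal assignments: row0→col1 (cost 4), row1→col3 (cost 2), row2→col0 (cost 8), row3→col2 (cost 4), row4→col4 (cost 4), row5→col5 (cost 1)
total = 4 + 2 + 8 + 4 + 4 + 1 = 23

Minimum assignment cost: 23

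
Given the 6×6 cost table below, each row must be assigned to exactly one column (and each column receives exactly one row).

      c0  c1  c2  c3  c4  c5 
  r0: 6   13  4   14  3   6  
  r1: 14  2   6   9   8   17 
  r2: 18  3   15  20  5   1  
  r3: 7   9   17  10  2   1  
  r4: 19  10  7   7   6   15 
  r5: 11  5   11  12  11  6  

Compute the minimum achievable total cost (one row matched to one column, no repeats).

one of 2 optimal assignments: row0→col0 (cost 6), row1→col2 (cost 6), row2→col5 (cost 1), row3→col4 (cost 2), row4→col3 (cost 7), row5→col1 (cost 5)
total = 6 + 6 + 1 + 2 + 7 + 5 = 27

Minimum assignment cost: 27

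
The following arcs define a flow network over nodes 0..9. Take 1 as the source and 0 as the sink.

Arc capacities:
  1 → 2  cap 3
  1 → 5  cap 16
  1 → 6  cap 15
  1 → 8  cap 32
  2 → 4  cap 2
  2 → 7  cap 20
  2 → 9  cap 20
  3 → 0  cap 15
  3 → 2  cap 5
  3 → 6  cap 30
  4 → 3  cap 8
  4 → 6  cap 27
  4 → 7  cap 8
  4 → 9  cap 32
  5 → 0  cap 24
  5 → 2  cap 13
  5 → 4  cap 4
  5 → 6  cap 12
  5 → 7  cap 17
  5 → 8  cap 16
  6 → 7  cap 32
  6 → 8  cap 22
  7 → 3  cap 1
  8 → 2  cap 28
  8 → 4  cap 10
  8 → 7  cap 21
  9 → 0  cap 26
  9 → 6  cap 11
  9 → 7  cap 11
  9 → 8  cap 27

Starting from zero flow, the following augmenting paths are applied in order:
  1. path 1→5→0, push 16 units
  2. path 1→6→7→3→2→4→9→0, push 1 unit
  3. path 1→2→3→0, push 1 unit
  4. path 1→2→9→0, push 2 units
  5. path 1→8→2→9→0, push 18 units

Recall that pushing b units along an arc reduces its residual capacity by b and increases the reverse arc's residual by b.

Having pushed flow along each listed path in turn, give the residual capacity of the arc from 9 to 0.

Residual capacity of (9,0): 5

after path 1 (1→5→0, push 16): res(9,0)=26
after path 2 (1→6→7→3→2→4→9→0, push 1): res(9,0)=25
after path 3 (1→2→3→0, push 1): res(9,0)=25
after path 4 (1→2→9→0, push 2): res(9,0)=23
after path 5 (1→8→2→9→0, push 18): res(9,0)=5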